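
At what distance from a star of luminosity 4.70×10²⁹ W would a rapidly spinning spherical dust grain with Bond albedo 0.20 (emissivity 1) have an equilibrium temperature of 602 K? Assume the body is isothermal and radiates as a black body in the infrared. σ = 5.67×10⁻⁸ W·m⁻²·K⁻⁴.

For an isothermal black-emitting sphere, (1−a)S·πr² = σ·4πr²·T⁴ ⇒ S = 4σT⁴/(1−a).
S = 4·5.67×10⁻⁸·(602)⁴/0.800 = 37230 W/m².
Flux falls as S = L/(4πd²), so d = √(L/(4πS)) = √(4.70×10²⁹/(4π·37230)).

d ≈ 1.00×10¹² m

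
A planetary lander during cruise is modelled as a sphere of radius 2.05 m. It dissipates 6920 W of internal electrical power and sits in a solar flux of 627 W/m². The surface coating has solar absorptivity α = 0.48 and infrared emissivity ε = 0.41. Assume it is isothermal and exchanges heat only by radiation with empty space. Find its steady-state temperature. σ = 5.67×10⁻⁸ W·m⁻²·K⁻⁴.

T ≈ 307 K

At steady state, absorbed solar power + internal power = radiated power.
Absorbed: α·S·A_cross = 0.48·627·13.20 = 3973 W (cross-section πr²).
Total input = 3973 + 6920 = 10890 W.
Radiated: εσ·A_surf·T⁴ with A_surf = 4πr² = 52.81 m².
T⁴ = 10890/(0.41·5.67×10⁻⁸·52.81) = 8.873×10⁹ K⁴.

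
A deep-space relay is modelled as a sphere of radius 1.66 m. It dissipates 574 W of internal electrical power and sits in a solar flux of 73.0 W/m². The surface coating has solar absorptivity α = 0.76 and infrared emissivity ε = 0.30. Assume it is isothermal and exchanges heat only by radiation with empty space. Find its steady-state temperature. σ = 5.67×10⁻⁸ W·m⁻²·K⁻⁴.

At steady state, absorbed solar power + internal power = radiated power.
Absorbed: α·S·A_cross = 0.76·73.0·8.657 = 480.3 W (cross-section πr²).
Total input = 480.3 + 574 = 1054 W.
Radiated: εσ·A_surf·T⁴ with A_surf = 4πr² = 34.63 m².
T⁴ = 1054/(0.30·5.67×10⁻⁸·34.63) = 1.790×10⁹ K⁴.

T ≈ 206 K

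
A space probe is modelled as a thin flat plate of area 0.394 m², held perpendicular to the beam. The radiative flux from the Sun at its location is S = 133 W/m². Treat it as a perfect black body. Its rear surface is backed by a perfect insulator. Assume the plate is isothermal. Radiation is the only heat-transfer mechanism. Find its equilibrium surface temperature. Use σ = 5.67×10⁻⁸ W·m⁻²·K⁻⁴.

At equilibrium, absorbed power = emitted power.
Absorbing cross-section = A = 0.3940 m²; emitting surface = A = 0.3940 m² (ratio 1).
S·A_cross = εσ·A_surf·T⁴  ⇒  T⁴ = S/(1σ).
T⁴ = 1.00·133/(1·5.67×10⁻⁸) = 2.346×10⁹ K⁴.
T = (2.346×10⁹)^(1/4).

T ≈ 220 K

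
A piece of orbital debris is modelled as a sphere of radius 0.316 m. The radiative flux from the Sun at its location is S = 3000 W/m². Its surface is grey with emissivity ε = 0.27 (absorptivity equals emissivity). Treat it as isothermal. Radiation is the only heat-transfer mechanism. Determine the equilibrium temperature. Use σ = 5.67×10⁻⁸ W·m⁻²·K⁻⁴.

T ≈ 339 K

At equilibrium, absorbed power = emitted power.
Absorbing cross-section = πr² = 0.3137 m²; emitting surface = 4πr² = 1.255 m² (ratio 4).
εS·A_cross = εσ·A_surf·T⁴  ⇒  T⁴ = S/(4σ)   (ε cancels).
T⁴ = 3000/(4·5.67×10⁻⁸) = 1.323×10¹⁰ K⁴.
T = (1.323×10¹⁰)^(1/4).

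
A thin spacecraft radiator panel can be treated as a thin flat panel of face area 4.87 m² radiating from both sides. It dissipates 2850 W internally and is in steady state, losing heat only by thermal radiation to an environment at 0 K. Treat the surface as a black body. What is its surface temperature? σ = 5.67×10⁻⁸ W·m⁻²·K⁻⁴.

T ≈ 268 K

Steady state: internal power = radiated power, P = εσA T⁴.
Radiating area A = 2·4.87 = 9.740 m².
T⁴ = P/(εσA) = 2850/(1.0·5.67×10⁻⁸·9.740) = 5.161×10⁹ K⁴.
T = (5.161×10⁹)^(1/4).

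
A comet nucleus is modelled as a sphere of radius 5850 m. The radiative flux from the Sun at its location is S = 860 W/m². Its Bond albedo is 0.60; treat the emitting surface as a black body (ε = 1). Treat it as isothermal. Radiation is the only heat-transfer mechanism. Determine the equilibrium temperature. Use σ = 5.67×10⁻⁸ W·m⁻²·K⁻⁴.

At equilibrium, absorbed power = emitted power.
Absorbing cross-section = πr² = 1.075×10⁸ m²; emitting surface = 4πr² = 4.301×10⁸ m² (ratio 4).
(1−a)S·A_cross = εσ·A_surf·T⁴  ⇒  T⁴ = (1−a)S/(4σ).
T⁴ = 0.400·860/(4·5.67×10⁻⁸) = 1.517×10⁹ K⁴.
T = (1.517×10⁹)^(1/4).

T ≈ 197 K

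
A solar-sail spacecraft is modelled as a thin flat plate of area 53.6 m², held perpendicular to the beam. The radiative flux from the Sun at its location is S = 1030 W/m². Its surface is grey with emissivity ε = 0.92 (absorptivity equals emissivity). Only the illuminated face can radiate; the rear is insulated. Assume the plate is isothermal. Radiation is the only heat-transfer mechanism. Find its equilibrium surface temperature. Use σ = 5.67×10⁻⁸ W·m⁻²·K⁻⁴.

At equilibrium, absorbed power = emitted power.
Absorbing cross-section = A = 53.60 m²; emitting surface = A = 53.60 m² (ratio 1).
εS·A_cross = εσ·A_surf·T⁴  ⇒  T⁴ = S/(1σ)   (ε cancels).
T⁴ = 1030/(1·5.67×10⁻⁸) = 1.817×10¹⁰ K⁴.
T = (1.817×10¹⁰)^(1/4).

T ≈ 367 K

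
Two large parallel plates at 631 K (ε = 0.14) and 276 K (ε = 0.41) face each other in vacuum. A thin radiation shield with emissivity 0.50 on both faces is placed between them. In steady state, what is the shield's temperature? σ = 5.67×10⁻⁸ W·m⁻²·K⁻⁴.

T_s ≈ 476 K

In steady state the net flux on the hot side equals that on the cold side.
σ(T₁⁴−T_s⁴)/D₁ = σ(T_s⁴−T₂⁴)/D₂, with D₁ = 1/ε₁+1/ε_s−1 = 8.143, D₂ = 1/ε_s+1/ε₂−1 = 3.439.
Solve for T_s⁴: T_s⁴ = (D₂·T₁⁴ + D₁·T₂⁴)/(D₁+D₂) = 5.115×10¹⁰ K⁴.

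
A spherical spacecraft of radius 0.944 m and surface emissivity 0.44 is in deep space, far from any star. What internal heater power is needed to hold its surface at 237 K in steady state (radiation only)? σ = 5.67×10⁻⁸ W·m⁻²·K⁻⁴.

P ≈ 881 W

P = εσ·4πr²·T⁴.
4πr² = 11.20 m²; T⁴ = 3.155×10⁹ K⁴.
P = 0.44·5.67×10⁻⁸·11.20·3.155×10⁹.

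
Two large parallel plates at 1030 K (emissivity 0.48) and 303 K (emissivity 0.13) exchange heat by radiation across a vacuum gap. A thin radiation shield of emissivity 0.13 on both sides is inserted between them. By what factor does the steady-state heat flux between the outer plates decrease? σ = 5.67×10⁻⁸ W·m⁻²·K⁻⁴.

factor ≈ 2.64

Without shield: q₀ = σΔ(T⁴)/(1/ε₁+1/ε₂−1) with denominator 8.776.
With shield the two gaps are in series; the resistances add: (1/ε₁+1/ε_s−1)+(1/ε_s+1/ε₂−1) = 8.776+14.38 = 23.16.
Heat-flux ratio q₀/q = 23.16/8.776.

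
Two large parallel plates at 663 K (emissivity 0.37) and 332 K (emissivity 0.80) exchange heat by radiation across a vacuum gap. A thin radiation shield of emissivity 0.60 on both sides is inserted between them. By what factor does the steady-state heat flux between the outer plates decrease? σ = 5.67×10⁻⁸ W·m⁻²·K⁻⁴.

Without shield: q₀ = σΔ(T⁴)/(1/ε₁+1/ε₂−1) with denominator 2.953.
With shield the two gaps are in series; the resistances add: (1/ε₁+1/ε_s−1)+(1/ε_s+1/ε₂−1) = 3.369+1.917 = 5.286.
Heat-flux ratio q₀/q = 5.286/2.953.

factor ≈ 1.79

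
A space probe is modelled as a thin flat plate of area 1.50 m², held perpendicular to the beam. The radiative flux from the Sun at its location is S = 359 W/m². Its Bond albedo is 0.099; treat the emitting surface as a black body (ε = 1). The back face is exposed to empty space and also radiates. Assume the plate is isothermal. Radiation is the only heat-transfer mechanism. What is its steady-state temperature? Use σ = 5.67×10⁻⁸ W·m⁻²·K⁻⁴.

T ≈ 231 K

At equilibrium, absorbed power = emitted power.
Absorbing cross-section = A = 1.500 m²; emitting surface = 2A = 3.000 m² (ratio 2).
(1−a)S·A_cross = εσ·A_surf·T⁴  ⇒  T⁴ = (1−a)S/(2σ).
T⁴ = 0.901·359/(2·5.67×10⁻⁸) = 2.852×10⁹ K⁴.
T = (2.852×10⁹)^(1/4).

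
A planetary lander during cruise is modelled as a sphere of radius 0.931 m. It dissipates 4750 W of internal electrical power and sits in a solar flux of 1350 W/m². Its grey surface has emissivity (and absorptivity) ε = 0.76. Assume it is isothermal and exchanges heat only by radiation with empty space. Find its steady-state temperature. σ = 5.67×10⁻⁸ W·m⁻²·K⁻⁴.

At steady state, absorbed solar power + internal power = radiated power.
Absorbed: α·S·A_cross = 0.76·1350·2.723 = 2794 W (cross-section πr²).
Total input = 2794 + 4750 = 7544 W.
Radiated: εσ·A_surf·T⁴ with A_surf = 4πr² = 10.89 m².
T⁴ = 7544/(0.76·5.67×10⁻⁸·10.89) = 1.607×10¹⁰ K⁴.

T ≈ 356 K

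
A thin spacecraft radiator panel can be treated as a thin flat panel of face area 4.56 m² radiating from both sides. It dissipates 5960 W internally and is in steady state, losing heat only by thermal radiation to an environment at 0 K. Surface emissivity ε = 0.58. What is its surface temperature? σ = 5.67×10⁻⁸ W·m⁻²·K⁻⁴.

T ≈ 375 K

Steady state: internal power = radiated power, P = εσA T⁴.
Radiating area A = 2·4.56 = 9.120 m².
T⁴ = P/(εσA) = 5960/(0.58·5.67×10⁻⁸·9.120) = 1.987×10¹⁰ K⁴.
T = (1.987×10¹⁰)^(1/4).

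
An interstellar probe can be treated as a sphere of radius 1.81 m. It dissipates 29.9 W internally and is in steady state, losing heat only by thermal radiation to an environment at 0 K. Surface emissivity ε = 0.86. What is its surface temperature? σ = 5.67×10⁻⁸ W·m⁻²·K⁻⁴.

Steady state: internal power = radiated power, P = εσA T⁴.
Radiating area A = 4πr² = 41.17 m².
T⁴ = P/(εσA) = 29.9/(0.86·5.67×10⁻⁸·41.17) = 1.489×10⁷ K⁴.
T = (1.489×10⁷)^(1/4).

T ≈ 62.1 K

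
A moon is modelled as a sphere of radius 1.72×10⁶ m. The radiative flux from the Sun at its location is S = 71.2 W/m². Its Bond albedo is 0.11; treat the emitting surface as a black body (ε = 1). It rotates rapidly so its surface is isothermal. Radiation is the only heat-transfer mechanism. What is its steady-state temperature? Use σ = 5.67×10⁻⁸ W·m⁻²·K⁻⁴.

At equilibrium, absorbed power = emitted power.
Absorbing cross-section = πr² = 9.294×10¹² m²; emitting surface = 4πr² = 3.718×10¹³ m² (ratio 4).
(1−a)S·A_cross = εσ·A_surf·T⁴  ⇒  T⁴ = (1−a)S/(4σ).
T⁴ = 0.890·71.2/(4·5.67×10⁻⁸) = 2.794×10⁸ K⁴.
T = (2.794×10⁸)^(1/4).

T ≈ 129 K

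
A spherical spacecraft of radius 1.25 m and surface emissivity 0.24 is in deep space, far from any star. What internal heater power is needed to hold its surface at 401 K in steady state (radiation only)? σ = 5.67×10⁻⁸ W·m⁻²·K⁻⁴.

P = εσ·4πr²·T⁴.
4πr² = 19.63 m²; T⁴ = 2.586×10¹⁰ K⁴.
P = 0.24·5.67×10⁻⁸·19.63·2.586×10¹⁰.

P ≈ 6910 W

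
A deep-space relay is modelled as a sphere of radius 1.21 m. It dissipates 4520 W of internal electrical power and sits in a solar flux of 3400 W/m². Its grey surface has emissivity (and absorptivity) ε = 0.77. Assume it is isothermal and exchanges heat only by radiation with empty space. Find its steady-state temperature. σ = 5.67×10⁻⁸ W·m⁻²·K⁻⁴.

T ≈ 379 K

At steady state, absorbed solar power + internal power = radiated power.
Absorbed: α·S·A_cross = 0.77·3400·4.600 = 12040 W (cross-section πr²).
Total input = 12040 + 4520 = 16560 W.
Radiated: εσ·A_surf·T⁴ with A_surf = 4πr² = 18.40 m².
T⁴ = 16560/(0.77·5.67×10⁻⁸·18.40) = 2.062×10¹⁰ K⁴.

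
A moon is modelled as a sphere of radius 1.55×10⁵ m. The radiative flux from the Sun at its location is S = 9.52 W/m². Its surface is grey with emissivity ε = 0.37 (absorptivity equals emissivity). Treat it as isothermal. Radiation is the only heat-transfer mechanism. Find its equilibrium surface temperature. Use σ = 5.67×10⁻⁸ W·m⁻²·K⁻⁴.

At equilibrium, absorbed power = emitted power.
Absorbing cross-section = πr² = 7.548×10¹⁰ m²; emitting surface = 4πr² = 3.019×10¹¹ m² (ratio 4).
εS·A_cross = εσ·A_surf·T⁴  ⇒  T⁴ = S/(4σ)   (ε cancels).
T⁴ = 9.52/(4·5.67×10⁻⁸) = 4.198×10⁷ K⁴.
T = (4.198×10⁷)^(1/4).

T ≈ 80.5 K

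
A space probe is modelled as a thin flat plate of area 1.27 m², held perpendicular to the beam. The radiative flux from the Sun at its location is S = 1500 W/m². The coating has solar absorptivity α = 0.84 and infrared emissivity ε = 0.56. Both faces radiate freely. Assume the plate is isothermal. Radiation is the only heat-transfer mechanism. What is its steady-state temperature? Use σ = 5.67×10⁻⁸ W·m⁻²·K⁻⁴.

T ≈ 375 K

At equilibrium, absorbed power = emitted power.
Absorbing cross-section = A = 1.270 m²; emitting surface = 2A = 2.540 m² (ratio 2).
αS·A_cross = εσ·A_surf·T⁴  ⇒  T⁴ = αS/(ε·2σ).
T⁴ = 0.840·1500/(0.56·2·5.67×10⁻⁸) = 1.984×10¹⁰ K⁴.
T = (1.984×10¹⁰)^(1/4).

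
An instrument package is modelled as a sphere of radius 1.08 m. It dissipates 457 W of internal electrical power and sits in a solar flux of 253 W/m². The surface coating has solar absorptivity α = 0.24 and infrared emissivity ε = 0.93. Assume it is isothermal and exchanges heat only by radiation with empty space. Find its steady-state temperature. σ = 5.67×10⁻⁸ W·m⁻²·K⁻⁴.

At steady state, absorbed solar power + internal power = radiated power.
Absorbed: α·S·A_cross = 0.24·253·3.664 = 222.5 W (cross-section πr²).
Total input = 222.5 + 457 = 679.5 W.
Radiated: εσ·A_surf·T⁴ with A_surf = 4πr² = 14.66 m².
T⁴ = 679.5/(0.93·5.67×10⁻⁸·14.66) = 8.792×10⁸ K⁴.

T ≈ 172 K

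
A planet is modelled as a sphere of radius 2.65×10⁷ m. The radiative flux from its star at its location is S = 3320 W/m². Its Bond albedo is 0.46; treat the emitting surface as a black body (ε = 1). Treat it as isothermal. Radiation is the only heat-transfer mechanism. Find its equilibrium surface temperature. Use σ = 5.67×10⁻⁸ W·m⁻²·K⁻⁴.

T ≈ 298 K

At equilibrium, absorbed power = emitted power.
Absorbing cross-section = πr² = 2.206×10¹⁵ m²; emitting surface = 4πr² = 8.825×10¹⁵ m² (ratio 4).
(1−a)S·A_cross = εσ·A_surf·T⁴  ⇒  T⁴ = (1−a)S/(4σ).
T⁴ = 0.540·3320/(4·5.67×10⁻⁸) = 7.905×10⁹ K⁴.
T = (7.905×10⁹)^(1/4).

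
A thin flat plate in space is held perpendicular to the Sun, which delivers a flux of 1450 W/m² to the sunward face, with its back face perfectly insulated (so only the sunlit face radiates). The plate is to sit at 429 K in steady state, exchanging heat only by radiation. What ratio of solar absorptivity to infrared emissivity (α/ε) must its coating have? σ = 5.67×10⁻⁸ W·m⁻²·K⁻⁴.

α/ε ≈ 1.32

Balance: αS·A = εσ·1A·T⁴ ⇒ α/ε = σT⁴/S.
α/ε = 5.67×10⁻⁸·(429)⁴/1450 = 5.67×10⁻⁸·3.387×10¹⁰/1450.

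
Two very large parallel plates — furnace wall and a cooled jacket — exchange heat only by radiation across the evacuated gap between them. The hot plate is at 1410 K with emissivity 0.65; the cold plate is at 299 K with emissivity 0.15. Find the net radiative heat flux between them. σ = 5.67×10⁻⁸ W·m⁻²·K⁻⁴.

q ≈ 31000 W/m²

For two infinite grey parallel plates, q = σ(T₁⁴ − T₂⁴)/(1/ε₁ + 1/ε₂ − 1).
T₁⁴ − T₂⁴ = 3.953×10¹² − 7.993×10⁹ = 3.945×10¹² K⁴.
1/ε₁ + 1/ε₂ − 1 = 1.538 + 6.667 − 1 = 7.205.
q = 5.67×10⁻⁸ × 3.945×10¹² / 7.205.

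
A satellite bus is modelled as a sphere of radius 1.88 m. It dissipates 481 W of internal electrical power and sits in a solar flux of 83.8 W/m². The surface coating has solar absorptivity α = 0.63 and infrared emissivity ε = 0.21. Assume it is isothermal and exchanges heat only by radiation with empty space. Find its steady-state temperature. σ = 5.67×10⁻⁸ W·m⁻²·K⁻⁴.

At steady state, absorbed solar power + internal power = radiated power.
Absorbed: α·S·A_cross = 0.63·83.8·11.10 = 586.2 W (cross-section πr²).
Total input = 586.2 + 481 = 1067 W.
Radiated: εσ·A_surf·T⁴ with A_surf = 4πr² = 44.41 m².
T⁴ = 1067/(0.21·5.67×10⁻⁸·44.41) = 2.018×10⁹ K⁴.

T ≈ 212 K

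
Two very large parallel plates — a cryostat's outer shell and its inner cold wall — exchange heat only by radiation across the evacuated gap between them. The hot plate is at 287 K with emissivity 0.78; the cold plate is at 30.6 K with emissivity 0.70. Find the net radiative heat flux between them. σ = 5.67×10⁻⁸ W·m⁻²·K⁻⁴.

For two infinite grey parallel plates, q = σ(T₁⁴ − T₂⁴)/(1/ε₁ + 1/ε₂ − 1).
T₁⁴ − T₂⁴ = 6.785×10⁹ − 8.768×10⁵ = 6.784×10⁹ K⁴.
1/ε₁ + 1/ε₂ − 1 = 1.282 + 1.429 − 1 = 1.711.
q = 5.67×10⁻⁸ × 6.784×10⁹ / 1.711.

q ≈ 225 W/m²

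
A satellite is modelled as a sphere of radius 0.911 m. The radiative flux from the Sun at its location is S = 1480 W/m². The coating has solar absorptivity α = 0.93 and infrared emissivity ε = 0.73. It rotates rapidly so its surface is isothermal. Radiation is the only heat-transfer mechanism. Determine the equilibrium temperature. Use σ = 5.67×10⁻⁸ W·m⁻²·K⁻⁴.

T ≈ 302 K

At equilibrium, absorbed power = emitted power.
Absorbing cross-section = πr² = 2.607 m²; emitting surface = 4πr² = 10.43 m² (ratio 4).
αS·A_cross = εσ·A_surf·T⁴  ⇒  T⁴ = αS/(ε·4σ).
T⁴ = 0.930·1480/(0.73·4·5.67×10⁻⁸) = 8.313×10⁹ K⁴.
T = (8.313×10⁹)^(1/4).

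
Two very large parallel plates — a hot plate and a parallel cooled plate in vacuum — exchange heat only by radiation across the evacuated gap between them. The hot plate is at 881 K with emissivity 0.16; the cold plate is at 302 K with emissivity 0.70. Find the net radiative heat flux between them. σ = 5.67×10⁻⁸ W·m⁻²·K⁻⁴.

For two infinite grey parallel plates, q = σ(T₁⁴ − T₂⁴)/(1/ε₁ + 1/ε₂ − 1).
T₁⁴ − T₂⁴ = 6.024×10¹¹ − 8.318×10⁹ = 5.941×10¹¹ K⁴.
1/ε₁ + 1/ε₂ − 1 = 6.250 + 1.429 − 1 = 6.679.
q = 5.67×10⁻⁸ × 5.941×10¹¹ / 6.679.

q ≈ 5040 W/m²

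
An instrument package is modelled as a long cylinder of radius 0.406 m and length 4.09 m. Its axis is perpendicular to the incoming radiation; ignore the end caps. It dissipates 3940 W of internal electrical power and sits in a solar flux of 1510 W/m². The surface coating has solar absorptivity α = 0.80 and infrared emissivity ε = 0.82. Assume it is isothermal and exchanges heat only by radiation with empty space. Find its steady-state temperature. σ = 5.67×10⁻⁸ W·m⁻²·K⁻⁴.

T ≈ 358 K

At steady state, absorbed solar power + internal power = radiated power.
Absorbed: α·S·A_cross = 0.80·1510·3.321 = 4012 W (cross-section 2rL).
Total input = 4012 + 3940 = 7952 W.
Radiated: εσ·A_surf·T⁴ with A_surf = 2πrL = 10.43 m².
T⁴ = 7952/(0.82·5.67×10⁻⁸·10.43) = 1.639×10¹⁰ K⁴.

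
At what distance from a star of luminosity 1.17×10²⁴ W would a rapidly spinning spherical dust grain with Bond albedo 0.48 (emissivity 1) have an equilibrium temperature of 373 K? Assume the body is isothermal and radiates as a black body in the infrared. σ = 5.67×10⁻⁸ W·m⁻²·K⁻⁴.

For an isothermal black-emitting sphere, (1−a)S·πr² = σ·4πr²·T⁴ ⇒ S = 4σT⁴/(1−a).
S = 4·5.67×10⁻⁸·(373)⁴/0.520 = 8443 W/m².
Flux falls as S = L/(4πd²), so d = √(L/(4πS)) = √(1.17×10²⁴/(4π·8443)).

d ≈ 3.32×10⁹ m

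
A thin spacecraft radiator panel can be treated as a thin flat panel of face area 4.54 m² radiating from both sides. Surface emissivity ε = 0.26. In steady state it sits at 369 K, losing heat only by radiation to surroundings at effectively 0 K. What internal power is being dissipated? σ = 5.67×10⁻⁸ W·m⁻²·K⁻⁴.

P ≈ 2480 W

Steady state: P = εσA T⁴.
A = 2·4.54 = 9.080 m²; T⁴ = (369)⁴ = 1.854×10¹⁰ K⁴.
P = 0.26 × 5.67×10⁻⁸ × 9.080 × 1.854×10¹⁰.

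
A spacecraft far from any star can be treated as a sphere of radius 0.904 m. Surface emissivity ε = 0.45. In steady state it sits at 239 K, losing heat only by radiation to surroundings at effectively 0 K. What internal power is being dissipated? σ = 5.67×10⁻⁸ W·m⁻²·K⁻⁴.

P ≈ 855 W

Steady state: P = εσA T⁴.
A = 4πr² = 10.27 m²; T⁴ = (239)⁴ = 3.263×10⁹ K⁴.
P = 0.45 × 5.67×10⁻⁸ × 10.27 × 3.263×10⁹.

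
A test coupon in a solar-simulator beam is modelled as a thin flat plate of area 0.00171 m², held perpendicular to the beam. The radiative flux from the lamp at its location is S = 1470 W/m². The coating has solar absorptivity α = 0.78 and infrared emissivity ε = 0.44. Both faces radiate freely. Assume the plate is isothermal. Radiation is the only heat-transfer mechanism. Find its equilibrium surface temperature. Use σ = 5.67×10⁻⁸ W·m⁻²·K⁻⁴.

At equilibrium, absorbed power = emitted power.
Absorbing cross-section = A = 0.001710 m²; emitting surface = 2A = 0.003420 m² (ratio 2).
αS·A_cross = εσ·A_surf·T⁴  ⇒  T⁴ = αS/(ε·2σ).
T⁴ = 0.780·1470/(0.44·2·5.67×10⁻⁸) = 2.298×10¹⁰ K⁴.
T = (2.298×10¹⁰)^(1/4).

T ≈ 389 K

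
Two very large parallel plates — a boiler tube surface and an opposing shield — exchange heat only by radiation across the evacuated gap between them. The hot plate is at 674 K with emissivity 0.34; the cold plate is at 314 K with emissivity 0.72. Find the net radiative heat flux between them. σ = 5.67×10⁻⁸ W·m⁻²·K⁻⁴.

q ≈ 3350 W/m²

For two infinite grey parallel plates, q = σ(T₁⁴ − T₂⁴)/(1/ε₁ + 1/ε₂ − 1).
T₁⁴ − T₂⁴ = 2.064×10¹¹ − 9.721×10⁹ = 1.966×10¹¹ K⁴.
1/ε₁ + 1/ε₂ − 1 = 2.941 + 1.389 − 1 = 3.330.
q = 5.67×10⁻⁸ × 1.966×10¹¹ / 3.330.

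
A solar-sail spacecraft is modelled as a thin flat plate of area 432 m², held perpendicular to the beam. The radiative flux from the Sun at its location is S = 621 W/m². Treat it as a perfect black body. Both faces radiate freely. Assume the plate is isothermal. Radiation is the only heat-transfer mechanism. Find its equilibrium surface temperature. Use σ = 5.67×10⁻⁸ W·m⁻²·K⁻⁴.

T ≈ 272 K

At equilibrium, absorbed power = emitted power.
Absorbing cross-section = A = 432.0 m²; emitting surface = 2A = 864.0 m² (ratio 2).
S·A_cross = εσ·A_surf·T⁴  ⇒  T⁴ = S/(2σ).
T⁴ = 1.00·621/(2·5.67×10⁻⁸) = 5.476×10⁹ K⁴.
T = (5.476×10⁹)^(1/4).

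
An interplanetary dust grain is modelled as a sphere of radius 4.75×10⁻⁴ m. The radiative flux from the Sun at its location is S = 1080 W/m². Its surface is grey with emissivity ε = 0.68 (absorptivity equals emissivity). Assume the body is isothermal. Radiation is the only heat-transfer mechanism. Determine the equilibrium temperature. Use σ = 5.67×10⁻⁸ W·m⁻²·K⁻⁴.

T ≈ 263 K

At equilibrium, absorbed power = emitted power.
Absorbing cross-section = πr² = 7.088×10⁻⁷ m²; emitting surface = 4πr² = 2.835×10⁻⁶ m² (ratio 4).
εS·A_cross = εσ·A_surf·T⁴  ⇒  T⁴ = S/(4σ)   (ε cancels).
T⁴ = 1080/(4·5.67×10⁻⁸) = 4.762×10⁹ K⁴.
T = (4.762×10⁹)^(1/4).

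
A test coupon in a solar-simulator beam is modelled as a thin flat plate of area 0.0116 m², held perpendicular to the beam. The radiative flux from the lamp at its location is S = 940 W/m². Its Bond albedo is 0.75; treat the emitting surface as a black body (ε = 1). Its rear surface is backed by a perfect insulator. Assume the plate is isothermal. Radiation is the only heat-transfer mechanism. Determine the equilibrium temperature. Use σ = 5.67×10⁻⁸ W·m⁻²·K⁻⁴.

At equilibrium, absorbed power = emitted power.
Absorbing cross-section = A = 0.01160 m²; emitting surface = A = 0.01160 m² (ratio 1).
(1−a)S·A_cross = εσ·A_surf·T⁴  ⇒  T⁴ = (1−a)S/(1σ).
T⁴ = 0.250·940/(1·5.67×10⁻⁸) = 4.145×10⁹ K⁴.
T = (4.145×10⁹)^(1/4).

T ≈ 254 K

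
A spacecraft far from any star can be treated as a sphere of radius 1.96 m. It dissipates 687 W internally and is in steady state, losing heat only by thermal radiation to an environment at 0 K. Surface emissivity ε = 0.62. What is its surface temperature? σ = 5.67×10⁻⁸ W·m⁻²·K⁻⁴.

Steady state: internal power = radiated power, P = εσA T⁴.
Radiating area A = 4πr² = 48.27 m².
T⁴ = P/(εσA) = 687/(0.62·5.67×10⁻⁸·48.27) = 4.048×10⁸ K⁴.
T = (4.048×10⁸)^(1/4).

T ≈ 142 K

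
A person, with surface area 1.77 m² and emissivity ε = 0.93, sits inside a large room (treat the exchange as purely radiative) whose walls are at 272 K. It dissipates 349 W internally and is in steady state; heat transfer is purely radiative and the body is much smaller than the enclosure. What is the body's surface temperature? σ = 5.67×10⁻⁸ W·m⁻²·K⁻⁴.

T ≈ 310 K

For a small grey body in a large enclosure, net radiated power = εσA(T⁴ − T_w⁴).
Steady state: P = εσA(T⁴ − T_w⁴) with A = 1.77 m².
T⁴ = P/(εσA) + T_w⁴ = 349/(0.93·5.67×10⁻⁸·1.770) + (272)⁴
    = 3.739×10⁹ + 5.474×10⁹ = 9.213×10⁹ K⁴.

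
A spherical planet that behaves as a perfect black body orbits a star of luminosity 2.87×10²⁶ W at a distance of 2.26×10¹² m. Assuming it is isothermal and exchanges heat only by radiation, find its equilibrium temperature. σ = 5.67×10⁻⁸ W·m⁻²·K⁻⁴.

T ≈ 66.6 K

First find the stellar flux at distance d: S = L/(4πd²) = 2.87×10²⁶/(4π·(2.26×10¹²)²) = 4.472 W/m².
For an isothermal sphere, absorbed (1−a)S·πr² = emitted σ·4πr²·T⁴, so T⁴ = (1−a)S/(4σ).
T⁴ = 1.00·4.472/(4·5.67×10⁻⁸) = 1.972×10⁷ K⁴.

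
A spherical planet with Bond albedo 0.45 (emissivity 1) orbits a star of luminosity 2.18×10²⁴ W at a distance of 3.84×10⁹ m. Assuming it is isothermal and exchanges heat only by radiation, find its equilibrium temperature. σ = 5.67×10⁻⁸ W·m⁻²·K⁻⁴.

T ≈ 411 K

First find the stellar flux at distance d: S = L/(4πd²) = 2.18×10²⁴/(4π·(3.84×10⁹)²) = 11760 W/m².
For an isothermal sphere, absorbed (1−a)S·πr² = emitted σ·4πr²·T⁴, so T⁴ = (1−a)S/(4σ).
T⁴ = 0.550·11760/(4·5.67×10⁻⁸) = 2.853×10¹⁰ K⁴.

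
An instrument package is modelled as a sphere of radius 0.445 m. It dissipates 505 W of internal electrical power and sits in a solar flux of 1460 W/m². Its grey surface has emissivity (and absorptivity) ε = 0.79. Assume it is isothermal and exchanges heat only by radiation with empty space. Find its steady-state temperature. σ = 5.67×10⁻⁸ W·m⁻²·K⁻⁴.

At steady state, absorbed solar power + internal power = radiated power.
Absorbed: α·S·A_cross = 0.79·1460·0.6221 = 717.5 W (cross-section πr²).
Total input = 717.5 + 505 = 1223 W.
Radiated: εσ·A_surf·T⁴ with A_surf = 4πr² = 2.488 m².
T⁴ = 1223/(0.79·5.67×10⁻⁸·2.488) = 1.097×10¹⁰ K⁴.

T ≈ 324 K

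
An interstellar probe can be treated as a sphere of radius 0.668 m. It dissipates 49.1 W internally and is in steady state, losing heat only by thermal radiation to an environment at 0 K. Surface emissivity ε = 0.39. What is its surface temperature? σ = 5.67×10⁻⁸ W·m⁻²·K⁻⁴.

T ≈ 141 K

Steady state: internal power = radiated power, P = εσA T⁴.
Radiating area A = 4πr² = 5.607 m².
T⁴ = P/(εσA) = 49.1/(0.39·5.67×10⁻⁸·5.607) = 3.960×10⁸ K⁴.
T = (3.960×10⁸)^(1/4).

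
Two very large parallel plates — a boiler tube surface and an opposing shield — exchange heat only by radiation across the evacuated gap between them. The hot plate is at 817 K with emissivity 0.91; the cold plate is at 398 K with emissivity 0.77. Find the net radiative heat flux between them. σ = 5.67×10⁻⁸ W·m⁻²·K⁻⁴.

q ≈ 17100 W/m²

For two infinite grey parallel plates, q = σ(T₁⁴ − T₂⁴)/(1/ε₁ + 1/ε₂ − 1).
T₁⁴ − T₂⁴ = 4.455×10¹¹ − 2.509×10¹⁰ = 4.204×10¹¹ K⁴.
1/ε₁ + 1/ε₂ − 1 = 1.099 + 1.299 − 1 = 1.398.
q = 5.67×10⁻⁸ × 4.204×10¹¹ / 1.398.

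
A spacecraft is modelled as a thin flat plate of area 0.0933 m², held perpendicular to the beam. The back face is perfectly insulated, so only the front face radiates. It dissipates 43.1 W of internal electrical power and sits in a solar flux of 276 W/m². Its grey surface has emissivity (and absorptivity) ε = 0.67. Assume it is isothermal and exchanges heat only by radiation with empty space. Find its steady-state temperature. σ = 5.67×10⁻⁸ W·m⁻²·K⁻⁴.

At steady state, absorbed solar power + internal power = radiated power.
Absorbed: α·S·A_cross = 0.67·276·0.09330 = 17.25 W (cross-section A).
Total input = 17.25 + 43.1 = 60.35 W.
Radiated: εσ·A_surf·T⁴ with A_surf = A = 0.09330 m².
T⁴ = 60.35/(0.67·5.67×10⁻⁸·0.09330) = 1.703×10¹⁰ K⁴.

T ≈ 361 K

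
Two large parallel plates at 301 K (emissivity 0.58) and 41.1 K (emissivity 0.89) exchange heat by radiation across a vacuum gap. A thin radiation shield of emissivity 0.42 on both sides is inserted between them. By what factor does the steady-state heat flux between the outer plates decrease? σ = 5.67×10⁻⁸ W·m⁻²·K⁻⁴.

Without shield: q₀ = σΔ(T⁴)/(1/ε₁+1/ε₂−1) with denominator 1.848.
With shield the two gaps are in series; the resistances add: (1/ε₁+1/ε_s−1)+(1/ε_s+1/ε₂−1) = 3.105+2.505 = 5.610.
Heat-flux ratio q₀/q = 5.610/1.848.

factor ≈ 3.04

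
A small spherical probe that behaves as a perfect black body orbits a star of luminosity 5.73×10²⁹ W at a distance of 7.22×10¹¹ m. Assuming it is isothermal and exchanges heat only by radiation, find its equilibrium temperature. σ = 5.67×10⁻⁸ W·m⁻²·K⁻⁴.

First find the stellar flux at distance d: S = L/(4πd²) = 5.73×10²⁹/(4π·(7.22×10¹¹)²) = 87470 W/m².
For an isothermal sphere, absorbed (1−a)S·πr² = emitted σ·4πr²·T⁴, so T⁴ = (1−a)S/(4σ).
T⁴ = 1.00·87470/(4·5.67×10⁻⁸) = 3.857×10¹¹ K⁴.

T ≈ 788 K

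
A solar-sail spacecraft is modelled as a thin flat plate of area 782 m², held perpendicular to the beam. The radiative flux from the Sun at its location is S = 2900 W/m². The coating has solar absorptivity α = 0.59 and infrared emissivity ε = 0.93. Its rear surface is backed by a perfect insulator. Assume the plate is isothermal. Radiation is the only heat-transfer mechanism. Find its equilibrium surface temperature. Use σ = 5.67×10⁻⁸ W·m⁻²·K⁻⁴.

At equilibrium, absorbed power = emitted power.
Absorbing cross-section = A = 782.0 m²; emitting surface = A = 782.0 m² (ratio 1).
αS·A_cross = εσ·A_surf·T⁴  ⇒  T⁴ = αS/(ε·1σ).
T⁴ = 0.590·2900/(0.93·1·5.67×10⁻⁸) = 3.245×10¹⁰ K⁴.
T = (3.245×10¹⁰)^(1/4).

T ≈ 424 K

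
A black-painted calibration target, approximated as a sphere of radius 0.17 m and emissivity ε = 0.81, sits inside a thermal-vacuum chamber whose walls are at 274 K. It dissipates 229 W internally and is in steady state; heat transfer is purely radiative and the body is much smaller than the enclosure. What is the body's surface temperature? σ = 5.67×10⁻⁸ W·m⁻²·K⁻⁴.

For a small grey body in a large enclosure, net radiated power = εσA(T⁴ − T_w⁴).
Steady state: P = εσA(T⁴ − T_w⁴) with A = 4πr² = 0.3632 m².
T⁴ = P/(εσA) + T_w⁴ = 229/(0.81·5.67×10⁻⁸·0.3632) + (274)⁴
    = 1.373×10¹⁰ + 5.636×10⁹ = 1.937×10¹⁰ K⁴.

T ≈ 373 K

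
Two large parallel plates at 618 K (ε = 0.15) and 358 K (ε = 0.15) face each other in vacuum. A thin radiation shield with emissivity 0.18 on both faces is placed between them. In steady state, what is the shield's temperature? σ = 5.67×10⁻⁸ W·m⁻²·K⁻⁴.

T_s ≈ 534 K

In steady state the net flux on the hot side equals that on the cold side.
σ(T₁⁴−T_s⁴)/D₁ = σ(T_s⁴−T₂⁴)/D₂, with D₁ = 1/ε₁+1/ε_s−1 = 11.22, D₂ = 1/ε_s+1/ε₂−1 = 11.22.
Solve for T_s⁴: T_s⁴ = (D₂·T₁⁴ + D₁·T₂⁴)/(D₁+D₂) = 8.115×10¹⁰ K⁴.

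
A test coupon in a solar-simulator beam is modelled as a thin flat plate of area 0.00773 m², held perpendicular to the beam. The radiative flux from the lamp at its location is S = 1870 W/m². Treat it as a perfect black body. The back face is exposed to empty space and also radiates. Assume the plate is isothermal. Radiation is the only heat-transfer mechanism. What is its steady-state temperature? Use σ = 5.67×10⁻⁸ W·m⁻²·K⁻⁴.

T ≈ 358 K

At equilibrium, absorbed power = emitted power.
Absorbing cross-section = A = 0.007730 m²; emitting surface = 2A = 0.01546 m² (ratio 2).
S·A_cross = εσ·A_surf·T⁴  ⇒  T⁴ = S/(2σ).
T⁴ = 1.00·1870/(2·5.67×10⁻⁸) = 1.649×10¹⁰ K⁴.
T = (1.649×10¹⁰)^(1/4).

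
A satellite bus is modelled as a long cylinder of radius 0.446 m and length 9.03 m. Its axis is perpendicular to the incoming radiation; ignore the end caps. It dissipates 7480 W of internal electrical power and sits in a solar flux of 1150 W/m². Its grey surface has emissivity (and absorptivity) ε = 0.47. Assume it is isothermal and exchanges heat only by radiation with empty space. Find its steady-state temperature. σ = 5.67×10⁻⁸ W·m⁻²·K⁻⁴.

T ≈ 364 K

At steady state, absorbed solar power + internal power = radiated power.
Absorbed: α·S·A_cross = 0.47·1150·8.055 = 4354 W (cross-section 2rL).
Total input = 4354 + 7480 = 11830 W.
Radiated: εσ·A_surf·T⁴ with A_surf = 2πrL = 25.30 m².
T⁴ = 11830/(0.47·5.67×10⁻⁸·25.30) = 1.755×10¹⁰ K⁴.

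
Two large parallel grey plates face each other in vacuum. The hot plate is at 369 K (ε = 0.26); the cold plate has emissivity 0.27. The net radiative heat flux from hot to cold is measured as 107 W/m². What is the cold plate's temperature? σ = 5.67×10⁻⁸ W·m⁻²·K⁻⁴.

T₂ ≈ 280 K

q = σ(T₁⁴ − T₂⁴)/(1/ε₁ + 1/ε₂ − 1); denominator = 6.550.
T₂⁴ = T₁⁴ − q·(1/ε₁+1/ε₂−1)/σ = 1.854×10¹⁰ − 107·6.550/5.67×10⁻⁸
    = 6.179×10⁹ K⁴.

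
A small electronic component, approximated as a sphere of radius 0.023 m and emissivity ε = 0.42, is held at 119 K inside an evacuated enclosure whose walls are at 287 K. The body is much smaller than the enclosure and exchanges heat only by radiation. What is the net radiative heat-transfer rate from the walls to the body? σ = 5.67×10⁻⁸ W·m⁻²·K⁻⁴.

For a small grey body in a large enclosure: P_net = εσA(T_body⁴ − T_wall⁴).
A = 4πr² = 0.006648 m²; T_body⁴ − T_wall⁴ = 2.005×10⁸ − 6.785×10⁹ = -6.584×10⁹ K⁴.
|P_net| = 0.42·5.67×10⁻⁸·0.006648·6.584×10⁹.

P_net ≈ 1.04 W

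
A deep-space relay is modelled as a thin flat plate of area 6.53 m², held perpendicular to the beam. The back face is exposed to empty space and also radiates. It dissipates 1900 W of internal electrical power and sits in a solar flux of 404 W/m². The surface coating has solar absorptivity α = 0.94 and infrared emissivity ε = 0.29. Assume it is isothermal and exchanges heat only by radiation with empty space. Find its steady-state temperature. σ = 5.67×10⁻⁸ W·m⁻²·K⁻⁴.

At steady state, absorbed solar power + internal power = radiated power.
Absorbed: α·S·A_cross = 0.94·404·6.530 = 2480 W (cross-section A).
Total input = 2480 + 1900 = 4380 W.
Radiated: εσ·A_surf·T⁴ with A_surf = 2A = 13.06 m².
T⁴ = 4380/(0.29·5.67×10⁻⁸·13.06) = 2.040×10¹⁰ K⁴.

T ≈ 378 K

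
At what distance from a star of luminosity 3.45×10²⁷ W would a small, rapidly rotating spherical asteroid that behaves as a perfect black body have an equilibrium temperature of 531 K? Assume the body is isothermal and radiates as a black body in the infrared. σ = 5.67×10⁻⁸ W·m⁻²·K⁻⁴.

d ≈ 1.23×10¹¹ m

For an isothermal black-emitting sphere, (1−a)S·πr² = σ·4πr²·T⁴ ⇒ S = 4σT⁴/(1−a).
S = 4·5.67×10⁻⁸·(531)⁴/1.00 = 18030 W/m².
Flux falls as S = L/(4πd²), so d = √(L/(4πS)) = √(3.45×10²⁷/(4π·18030)).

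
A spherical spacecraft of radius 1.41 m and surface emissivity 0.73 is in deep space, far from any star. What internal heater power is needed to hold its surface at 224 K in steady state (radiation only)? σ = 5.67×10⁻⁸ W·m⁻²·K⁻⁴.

P ≈ 2600 W

P = εσ·4πr²·T⁴.
4πr² = 24.98 m²; T⁴ = 2.518×10⁹ K⁴.
P = 0.73·5.67×10⁻⁸·24.98·2.518×10⁹.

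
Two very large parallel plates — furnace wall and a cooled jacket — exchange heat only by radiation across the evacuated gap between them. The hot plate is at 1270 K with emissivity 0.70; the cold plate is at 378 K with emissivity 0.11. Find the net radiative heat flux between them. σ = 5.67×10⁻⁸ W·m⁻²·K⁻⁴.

q ≈ 15400 W/m²

For two infinite grey parallel plates, q = σ(T₁⁴ − T₂⁴)/(1/ε₁ + 1/ε₂ − 1).
T₁⁴ − T₂⁴ = 2.601×10¹² − 2.042×10¹⁰ = 2.581×10¹² K⁴.
1/ε₁ + 1/ε₂ − 1 = 1.429 + 9.091 − 1 = 9.519.
q = 5.67×10⁻⁸ × 2.581×10¹² / 9.519.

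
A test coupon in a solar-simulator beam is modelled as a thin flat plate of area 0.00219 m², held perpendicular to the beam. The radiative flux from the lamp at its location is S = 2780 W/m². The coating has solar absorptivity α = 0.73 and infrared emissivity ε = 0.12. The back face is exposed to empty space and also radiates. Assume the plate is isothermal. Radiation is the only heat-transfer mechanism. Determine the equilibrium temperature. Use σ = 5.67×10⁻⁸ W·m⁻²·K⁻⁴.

At equilibrium, absorbed power = emitted power.
Absorbing cross-section = A = 0.002190 m²; emitting surface = 2A = 0.004380 m² (ratio 2).
αS·A_cross = εσ·A_surf·T⁴  ⇒  T⁴ = αS/(ε·2σ).
T⁴ = 0.730·2780/(0.12·2·5.67×10⁻⁸) = 1.491×10¹¹ K⁴.
T = (1.491×10¹¹)^(1/4).

T ≈ 621 K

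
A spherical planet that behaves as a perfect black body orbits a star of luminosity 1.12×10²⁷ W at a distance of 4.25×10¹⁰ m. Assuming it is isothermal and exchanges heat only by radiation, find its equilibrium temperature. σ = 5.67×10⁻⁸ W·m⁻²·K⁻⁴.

T ≈ 683 K

First find the stellar flux at distance d: S = L/(4πd²) = 1.12×10²⁷/(4π·(4.25×10¹⁰)²) = 49340 W/m².
For an isothermal sphere, absorbed (1−a)S·πr² = emitted σ·4πr²·T⁴, so T⁴ = (1−a)S/(4σ).
T⁴ = 1.00·49340/(4·5.67×10⁻⁸) = 2.176×10¹¹ K⁴.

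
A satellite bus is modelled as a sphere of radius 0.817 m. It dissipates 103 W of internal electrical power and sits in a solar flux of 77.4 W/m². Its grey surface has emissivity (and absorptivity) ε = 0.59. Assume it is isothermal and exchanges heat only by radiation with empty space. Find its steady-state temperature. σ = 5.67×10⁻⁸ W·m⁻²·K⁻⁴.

At steady state, absorbed solar power + internal power = radiated power.
Absorbed: α·S·A_cross = 0.59·77.4·2.097 = 95.76 W (cross-section πr²).
Total input = 95.76 + 103 = 198.8 W.
Radiated: εσ·A_surf·T⁴ with A_surf = 4πr² = 8.388 m².
T⁴ = 198.8/(0.59·5.67×10⁻⁸·8.388) = 7.083×10⁸ K⁴.

T ≈ 163 K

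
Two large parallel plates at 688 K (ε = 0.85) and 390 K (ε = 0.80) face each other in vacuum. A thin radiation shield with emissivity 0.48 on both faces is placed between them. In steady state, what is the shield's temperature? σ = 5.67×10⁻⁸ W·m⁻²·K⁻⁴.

In steady state the net flux on the hot side equals that on the cold side.
σ(T₁⁴−T_s⁴)/D₁ = σ(T_s⁴−T₂⁴)/D₂, with D₁ = 1/ε₁+1/ε_s−1 = 2.260, D₂ = 1/ε_s+1/ε₂−1 = 2.333.
Solve for T_s⁴: T_s⁴ = (D₂·T₁⁴ + D₁·T₂⁴)/(D₁+D₂) = 1.252×10¹¹ K⁴.

T_s ≈ 595 K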